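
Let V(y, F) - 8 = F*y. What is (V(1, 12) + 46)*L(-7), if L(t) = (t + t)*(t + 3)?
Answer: 3696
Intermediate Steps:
L(t) = 2*t*(3 + t) (L(t) = (2*t)*(3 + t) = 2*t*(3 + t))
V(y, F) = 8 + F*y
(V(1, 12) + 46)*L(-7) = ((8 + 12*1) + 46)*(2*(-7)*(3 - 7)) = ((8 + 12) + 46)*(2*(-7)*(-4)) = (20 + 46)*56 = 66*56 = 3696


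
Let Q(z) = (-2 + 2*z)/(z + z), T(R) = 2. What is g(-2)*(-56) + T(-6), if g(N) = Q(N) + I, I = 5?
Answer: -362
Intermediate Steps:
Q(z) = (-2 + 2*z)/(2*z) (Q(z) = (-2 + 2*z)/((2*z)) = (-2 + 2*z)*(1/(2*z)) = (-2 + 2*z)/(2*z))
g(N) = 5 + (-1 + N)/N (g(N) = (-1 + N)/N + 5 = 5 + (-1 + N)/N)
g(-2)*(-56) + T(-6) = (6 - 1/(-2))*(-56) + 2 = (6 - 1*(-½))*(-56) + 2 = (6 + ½)*(-56) + 2 = (13/2)*(-56) + 2 = -364 + 2 = -362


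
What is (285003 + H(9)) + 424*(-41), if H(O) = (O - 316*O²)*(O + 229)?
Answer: -5822087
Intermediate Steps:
H(O) = (229 + O)*(O - 316*O²) (H(O) = (O - 316*O²)*(229 + O) = (229 + O)*(O - 316*O²))
(285003 + H(9)) + 424*(-41) = (285003 + 9*(229 - 72363*9 - 316*9²)) + 424*(-41) = (285003 + 9*(229 - 651267 - 316*81)) - 17384 = (285003 + 9*(229 - 651267 - 25596)) - 17384 = (285003 + 9*(-676634)) - 17384 = (285003 - 6089706) - 17384 = -5804703 - 17384 = -5822087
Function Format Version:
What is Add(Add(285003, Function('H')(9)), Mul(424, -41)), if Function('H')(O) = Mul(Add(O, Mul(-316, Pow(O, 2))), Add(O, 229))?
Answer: -5822087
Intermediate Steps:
Function('H')(O) = Mul(Add(229, O), Add(O, Mul(-316, Pow(O, 2)))) (Function('H')(O) = Mul(Add(O, Mul(-316, Pow(O, 2))), Add(229, O)) = Mul(Add(229, O), Add(O, Mul(-316, Pow(O, 2)))))
Add(Add(285003, Function('H')(9)), Mul(424, -41)) = Add(Add(285003, Mul(9, Add(229, Mul(-72363, 9), Mul(-316, Pow(9, 2))))), Mul(424, -41)) = Add(Add(285003, Mul(9, Add(229, -651267, Mul(-316, 81)))), -17384) = Add(Add(285003, Mul(9, Add(229, -651267, -25596))), -17384) = Add(Add(285003, Mul(9, -676634)), -17384) = Add(Add(285003, -6089706), -17384) = Add(-5804703, -17384) = -5822087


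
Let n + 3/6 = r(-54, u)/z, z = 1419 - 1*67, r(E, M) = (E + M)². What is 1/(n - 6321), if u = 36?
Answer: -169/1068293 ≈ -0.00015820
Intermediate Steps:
z = 1352 (z = 1419 - 67 = 1352)
n = -44/169 (n = -½ + (-54 + 36)²/1352 = -½ + (-18)²*(1/1352) = -½ + 324*(1/1352) = -½ + 81/338 = -44/169 ≈ -0.26035)
1/(n - 6321) = 1/(-44/169 - 6321) = 1/(-1068293/169) = -169/1068293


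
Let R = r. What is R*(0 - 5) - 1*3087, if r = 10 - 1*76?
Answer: -2757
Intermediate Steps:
r = -66 (r = 10 - 76 = -66)
R = -66
R*(0 - 5) - 1*3087 = -66*(0 - 5) - 1*3087 = -66*(-5) - 3087 = 330 - 3087 = -2757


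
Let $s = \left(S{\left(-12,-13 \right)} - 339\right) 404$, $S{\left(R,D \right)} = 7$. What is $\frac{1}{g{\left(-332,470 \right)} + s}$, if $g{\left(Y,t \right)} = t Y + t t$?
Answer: $- \frac{1}{69268} \approx -1.4437 \cdot 10^{-5}$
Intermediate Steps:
$g{\left(Y,t \right)} = t^{2} + Y t$ ($g{\left(Y,t \right)} = Y t + t^{2} = t^{2} + Y t$)
$s = -134128$ ($s = \left(7 - 339\right) 404 = \left(-332\right) 404 = -134128$)
$\frac{1}{g{\left(-332,470 \right)} + s} = \frac{1}{470 \left(-332 + 470\right) - 134128} = \frac{1}{470 \cdot 138 - 134128} = \frac{1}{64860 - 134128} = \frac{1}{-69268} = - \frac{1}{69268}$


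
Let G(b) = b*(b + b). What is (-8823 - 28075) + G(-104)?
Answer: -15266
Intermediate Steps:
G(b) = 2*b² (G(b) = b*(2*b) = 2*b²)
(-8823 - 28075) + G(-104) = (-8823 - 28075) + 2*(-104)² = -36898 + 2*10816 = -36898 + 21632 = -15266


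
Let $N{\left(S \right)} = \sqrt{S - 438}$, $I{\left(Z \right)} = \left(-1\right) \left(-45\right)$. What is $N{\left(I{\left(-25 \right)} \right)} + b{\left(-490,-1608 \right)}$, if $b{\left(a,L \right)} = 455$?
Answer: $455 + i \sqrt{393} \approx 455.0 + 19.824 i$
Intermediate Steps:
$I{\left(Z \right)} = 45$
$N{\left(S \right)} = \sqrt{-438 + S}$
$N{\left(I{\left(-25 \right)} \right)} + b{\left(-490,-1608 \right)} = \sqrt{-438 + 45} + 455 = \sqrt{-393} + 455 = i \sqrt{393} + 455 = 455 + i \sqrt{393}$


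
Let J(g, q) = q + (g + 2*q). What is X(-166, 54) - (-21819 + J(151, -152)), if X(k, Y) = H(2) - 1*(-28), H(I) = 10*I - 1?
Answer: 22171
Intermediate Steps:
H(I) = -1 + 10*I
J(g, q) = g + 3*q
X(k, Y) = 47 (X(k, Y) = (-1 + 10*2) - 1*(-28) = (-1 + 20) + 28 = 19 + 28 = 47)
X(-166, 54) - (-21819 + J(151, -152)) = 47 - (-21819 + (151 + 3*(-152))) = 47 - (-21819 + (151 - 456)) = 47 - (-21819 - 305) = 47 - 1*(-22124) = 47 + 22124 = 22171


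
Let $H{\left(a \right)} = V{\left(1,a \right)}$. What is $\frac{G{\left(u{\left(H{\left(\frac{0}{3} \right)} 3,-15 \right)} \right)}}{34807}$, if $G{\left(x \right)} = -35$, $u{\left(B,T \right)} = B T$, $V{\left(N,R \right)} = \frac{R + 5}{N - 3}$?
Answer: $- \frac{35}{34807} \approx -0.0010055$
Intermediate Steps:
$V{\left(N,R \right)} = \frac{5 + R}{-3 + N}$
$H{\left(a \right)} = - \frac{5}{2} - \frac{a}{2}$ ($H{\left(a \right)} = \frac{5 + a}{-3 + 1} = \frac{5 + a}{-2} = - \frac{5 + a}{2} = - \frac{5}{2} - \frac{a}{2}$)
$\frac{G{\left(u{\left(H{\left(\frac{0}{3} \right)} 3,-15 \right)} \right)}}{34807} = - \frac{35}{34807}$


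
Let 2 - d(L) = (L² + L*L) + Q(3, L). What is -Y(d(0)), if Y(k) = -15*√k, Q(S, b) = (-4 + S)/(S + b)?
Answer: 5*√21 ≈ 22.913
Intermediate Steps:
Q(S, b) = (-4 + S)/(S + b)
d(L) = 2 + 1/(3 + L) - 2*L² (d(L) = 2 - ((L² + L*L) + (-4 + 3)/(3 + L)) = 2 - ((L² + L²) - 1/(3 + L)) = 2 - (2*L² - 1/(3 + L)) = 2 - (-1/(3 + L) + 2*L²) = 2 + (1/(3 + L) - 2*L²) = 2 + 1/(3 + L) - 2*L²)
-Y(d(0)) = -(-15)*√((1 + 2*(1 - 1*0²)*(3 + 0))/(3 + 0)) = -(-15)*√((1 + 2*(1 - 1*0)*3)/3) = -(-15)*√((1 + 2*(1 + 0)*3)/3) = -(-15)*√((1 + 2*1*3)/3) = -(-15)*√((1 + 6)/3) = -(-15)*√((⅓)*7) = -(-15)*√(7/3) = -(-15)*√21/3 = -(-5)*√21 = 5*√21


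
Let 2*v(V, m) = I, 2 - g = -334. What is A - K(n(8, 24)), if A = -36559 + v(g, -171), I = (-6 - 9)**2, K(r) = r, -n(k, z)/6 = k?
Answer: -72797/2 ≈ -36399.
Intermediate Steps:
g = 336 (g = 2 - 1*(-334) = 2 + 334 = 336)
n(k, z) = -6*k
I = 225 (I = (-15)**2 = 225)
v(V, m) = 225/2 (v(V, m) = (1/2)*225 = 225/2)
A = -72893/2 (A = -36559 + 225/2 = -72893/2 ≈ -36447.)
A - K(n(8, 24)) = -72893/2 - (-6)*8 = -72893/2 - 1*(-48) = -72893/2 + 48 = -72797/2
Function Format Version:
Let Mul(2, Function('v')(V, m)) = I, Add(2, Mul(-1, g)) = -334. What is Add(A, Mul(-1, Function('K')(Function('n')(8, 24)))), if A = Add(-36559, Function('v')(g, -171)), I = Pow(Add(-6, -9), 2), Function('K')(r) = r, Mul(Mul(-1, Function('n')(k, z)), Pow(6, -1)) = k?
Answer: Rational(-72797, 2) ≈ -36399.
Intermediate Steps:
g = 336 (g = Add(2, Mul(-1, -334)) = Add(2, 334) = 336)
Function('n')(k, z) = Mul(-6, k)
I = 225 (I = Pow(-15, 2) = 225)
Function('v')(V, m) = Rational(225, 2) (Function('v')(V, m) = Mul(Rational(1, 2), 225) = Rational(225, 2))
A = Rational(-72893, 2) (A = Add(-36559, Rational(225, 2)) = Rational(-72893, 2) ≈ -36447.)
Add(A, Mul(-1, Function('K')(Function('n')(8, 24)))) = Add(Rational(-72893, 2), Mul(-1, Mul(-6, 8))) = Add(Rational(-72893, 2), Mul(-1, -48)) = Add(Rational(-72893, 2), 48) = Rational(-72797, 2)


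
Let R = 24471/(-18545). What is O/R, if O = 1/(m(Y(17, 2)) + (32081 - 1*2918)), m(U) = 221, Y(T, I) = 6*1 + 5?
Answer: -18545/719055864 ≈ -2.5791e-5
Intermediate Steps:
Y(T, I) = 11 (Y(T, I) = 6 + 5 = 11)
O = 1/29384 (O = 1/(221 + (32081 - 1*2918)) = 1/(221 + (32081 - 2918)) = 1/(221 + 29163) = 1/29384 ≈ 3.4032e-5)
R = -24471/18545 (R = 24471*(-1/18545) = -24471/18545 ≈ -1.3195)
O/R = 1/(29384*(-24471/18545)) = (1/29384)*(-18545/24471) = -18545/719055864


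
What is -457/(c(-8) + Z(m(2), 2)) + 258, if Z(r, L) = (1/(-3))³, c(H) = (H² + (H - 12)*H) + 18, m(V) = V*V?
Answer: 1673175/6533 ≈ 256.11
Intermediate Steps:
m(V) = V²
c(H) = 18 + H² + H*(-12 + H) (c(H) = (H² + (-12 + H)*H) + 18 = (H² + H*(-12 + H)) + 18 = 18 + H² + H*(-12 + H))
Z(r, L) = -1/27 (Z(r, L) = (-⅓)³ = -1/27)
-457/(c(-8) + Z(m(2), 2)) + 258 = -457/((18 - 12*(-8) + 2*(-8)²) - 1/27) + 258 = -457/((18 + 96 + 2*64) - 1/27) + 258 = -457/((18 + 96 + 128) - 1/27) + 258 = -457/(242 - 1/27) + 258 = -457/6533/27 + 258 = -457*27/6533 + 258 = -12339/6533 + 258 = 1673175/6533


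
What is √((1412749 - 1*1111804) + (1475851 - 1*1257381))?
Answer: √519415 ≈ 720.70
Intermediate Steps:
√((1412749 - 1*1111804) + (1475851 - 1*1257381)) = √((1412749 - 1111804) + (1475851 - 1257381)) = √(300945 + 218470) = √519415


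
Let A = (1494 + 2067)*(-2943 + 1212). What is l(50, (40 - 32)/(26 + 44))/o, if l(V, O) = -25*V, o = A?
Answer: 1250/6164091 ≈ 0.00020279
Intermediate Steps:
A = -6164091 (A = 3561*(-1731) = -6164091)
o = -6164091
l(50, (40 - 32)/(26 + 44))/o = -25*50/(-6164091) = -1250*(-1/6164091) = 1250/6164091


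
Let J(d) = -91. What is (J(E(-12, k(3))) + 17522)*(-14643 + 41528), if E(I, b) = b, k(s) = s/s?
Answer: 468632435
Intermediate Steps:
k(s) = 1
(J(E(-12, k(3))) + 17522)*(-14643 + 41528) = (-91 + 17522)*(-14643 + 41528) = 17431*26885 = 468632435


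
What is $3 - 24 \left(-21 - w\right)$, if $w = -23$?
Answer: $-45$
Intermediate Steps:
$3 - 24 \left(-21 - w\right) = 3 - 24 \left(-21 - -23\right) = 3 - 24 \left(-21 + 23\right) = 3 - 48 = -45$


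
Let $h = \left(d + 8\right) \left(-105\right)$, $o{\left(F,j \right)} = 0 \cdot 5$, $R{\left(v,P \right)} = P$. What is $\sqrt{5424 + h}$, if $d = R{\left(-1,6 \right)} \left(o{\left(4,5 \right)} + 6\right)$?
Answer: $2 \sqrt{201} \approx 28.355$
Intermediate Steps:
$o{\left(F,j \right)} = 0$
$d = 36$ ($d = 6 \left(0 + 6\right) = 6 \cdot 6 = 36$)
$h = -4620$ ($h = \left(36 + 8\right) \left(-105\right) = 44 \left(-105\right) = -4620$)
$\sqrt{5424 + h} = \sqrt{5424 - 4620} = \sqrt{804} = 2 \sqrt{201}$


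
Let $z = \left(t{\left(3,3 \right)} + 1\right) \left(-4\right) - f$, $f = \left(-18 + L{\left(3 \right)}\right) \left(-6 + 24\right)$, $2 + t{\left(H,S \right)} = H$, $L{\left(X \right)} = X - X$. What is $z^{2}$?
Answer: $99856$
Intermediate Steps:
$L{\left(X \right)} = 0$
$t{\left(H,S \right)} = -2 + H$
$f = -324$ ($f = \left(-18 + 0\right) \left(-6 + 24\right) = \left(-18\right) 18 = -324$)
$z = 316$ ($z = \left(\left(-2 + 3\right) + 1\right) \left(-4\right) - -324 = \left(1 + 1\right) \left(-4\right) + 324 = 2 \left(-4\right) + 324 = -8 + 324 = 316$)
$z^{2} = 316^{2} = 99856$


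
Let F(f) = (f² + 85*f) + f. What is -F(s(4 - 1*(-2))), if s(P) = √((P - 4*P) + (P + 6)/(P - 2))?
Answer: 15 - 86*I*√15 ≈ 15.0 - 333.08*I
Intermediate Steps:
s(P) = √(-3*P + (6 + P)/(-2 + P))
F(f) = f² + 86*f
-F(s(4 - 1*(-2))) = -√((6 + (4 - 1*(-2)) - 3*(4 - 1*(-2))*(-2 + (4 - 1*(-2))))/(-2 + (4 - 1*(-2))))*(86 + √((6 + (4 - 1*(-2)) - 3*(4 - 1*(-2))*(-2 + (4 - 1*(-2))))/(-2 + (4 - 1*(-2))))) = -√((6 + (4 + 2) - 3*(4 + 2)*(-2 + (4 + 2)))/(-2 + (4 + 2)))*(86 + √((6 + (4 + 2) - 3*(4 + 2)*(-2 + (4 + 2)))/(-2 + (4 + 2)))) = -√((6 + 6 - 3*6*(-2 + 6))/(-2 + 6))*(86 + √((6 + 6 - 3*6*(-2 + 6))/(-2 + 6))) = -√((6 + 6 - 3*6*4)/4)*(86 + √((6 + 6 - 3*6*4)/4)) = -√((6 + 6 - 72)/4)*(86 + √((6 + 6 - 72)/4)) = -√((¼)*(-60))*(86 + √((¼)*(-60))) = -√(-15)*(86 + √(-15)) = -I*√15*(86 + I*√15)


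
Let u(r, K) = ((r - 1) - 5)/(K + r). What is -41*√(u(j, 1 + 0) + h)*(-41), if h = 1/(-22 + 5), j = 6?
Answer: 1681*I*√17/17 ≈ 407.7*I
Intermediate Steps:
u(r, K) = (-6 + r)/(K + r) (u(r, K) = ((-1 + r) - 5)/(K + r) = (-6 + r)/(K + r))
h = -1/17 (h = 1/(-17) = -1/17 ≈ -0.058824)
-41*√(u(j, 1 + 0) + h)*(-41) = -41*√((-6 + 6)/((1 + 0) + 6) - 1/17)*(-41) = -41*√(0/(1 + 6) - 1/17)*(-41) = -41*√(0/7 - 1/17)*(-41) = -41*√((⅐)*0 - 1/17)*(-41) = -41*√(0 - 1/17)*(-41) = -41*I*√17/17*(-41) = 1681*I*√17/17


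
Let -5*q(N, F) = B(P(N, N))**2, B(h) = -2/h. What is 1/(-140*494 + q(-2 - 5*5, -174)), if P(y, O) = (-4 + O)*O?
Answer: -3502845/242256760204 ≈ -1.4459e-5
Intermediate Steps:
P(y, O) = O*(-4 + O)
q(N, F) = -4/(5*N**2*(-4 + N)**2) (q(N, F) = -4/(N**2*(-4 + N)**2)/5 = -4/(5*N**2*(-4 + N)**2))
1/(-140*494 + q(-2 - 5*5, -174)) = 1/(-140*494 - 4/(5*(-2 - 5*5)**2*(-4 + (-2 - 5*5))**2)) = 1/(-69160 - 4/(5*(-2 - 25)**2*(-4 + (-2 - 25))**2)) = 1/(-69160 - 4/5/((-27)**2*(-4 - 27)**2)) = 1/(-69160 - 4/5*1/729/(-31)**2) = 1/(-69160 - 4/5*1/729*1/961) = 1/(-69160 - 4/3502845) = 1/(-242256760204/3502845) = -3502845/242256760204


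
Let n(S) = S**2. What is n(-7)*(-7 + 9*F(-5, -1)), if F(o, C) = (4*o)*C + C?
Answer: 8036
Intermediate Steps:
F(o, C) = C + 4*C*o (F(o, C) = 4*C*o + C = C + 4*C*o)
n(-7)*(-7 + 9*F(-5, -1)) = (-7)**2*(-7 + 9*(-(1 + 4*(-5)))) = 49*(-7 + 9*(-(1 - 20))) = 49*(-7 + 9*(-1*(-19))) = 49*(-7 + 9*19) = 49*(-7 + 171) = 49*164 = 8036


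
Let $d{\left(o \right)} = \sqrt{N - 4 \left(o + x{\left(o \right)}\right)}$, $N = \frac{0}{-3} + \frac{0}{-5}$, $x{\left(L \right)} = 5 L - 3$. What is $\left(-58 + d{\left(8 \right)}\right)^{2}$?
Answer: $3184 - 696 i \sqrt{5} \approx 3184.0 - 1556.3 i$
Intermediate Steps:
$x{\left(L \right)} = -3 + 5 L$
$N = 0$ ($N = 0 \left(- \frac{1}{3}\right) + 0 \left(- \frac{1}{5}\right) = 0 + 0 = 0$)
$d{\left(o \right)} = \sqrt{12 - 24 o}$ ($d{\left(o \right)} = \sqrt{0 - 4 \left(o + \left(-3 + 5 o\right)\right)} = \sqrt{0 - 4 \left(-3 + 6 o\right)} = \sqrt{0 - \left(-12 + 24 o\right)} = \sqrt{12 - 24 o}$)
$\left(-58 + d{\left(8 \right)}\right)^{2} = \left(-58 + 2 \sqrt{3 - 48}\right)^{2} = \left(-58 + 2 \sqrt{-45}\right)^{2} = \left(-58 + 2 \cdot 3 i \sqrt{5}\right)^{2} = \left(-58 + 6 i \sqrt{5}\right)^{2}$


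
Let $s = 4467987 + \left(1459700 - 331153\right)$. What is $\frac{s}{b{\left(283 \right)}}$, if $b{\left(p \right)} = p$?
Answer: $\frac{5596534}{283} \approx 19776.0$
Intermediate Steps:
$s = 5596534$ ($s = 4467987 + \left(1459700 - 331153\right) = 4467987 + 1128547 = 5596534$)
$\frac{s}{b{\left(283 \right)}} = \frac{5596534}{283}$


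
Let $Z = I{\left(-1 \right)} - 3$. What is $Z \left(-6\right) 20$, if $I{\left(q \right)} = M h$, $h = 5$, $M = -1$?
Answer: $960$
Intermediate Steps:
$I{\left(q \right)} = -5$ ($I{\left(q \right)} = \left(-1\right) 5 = -5$)
$Z = -8$ ($Z = -5 - 3 = -8$)
$Z \left(-6\right) 20 = \left(-8\right) \left(-6\right) 20 = 48 \cdot 20 = 960$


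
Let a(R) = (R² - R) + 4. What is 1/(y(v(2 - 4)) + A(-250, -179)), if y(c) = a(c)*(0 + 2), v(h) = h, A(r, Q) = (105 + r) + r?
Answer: -1/375 ≈ -0.0026667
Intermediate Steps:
A(r, Q) = 105 + 2*r
a(R) = 4 + R² - R
y(c) = 8 - 2*c + 2*c² (y(c) = (4 + c² - c)*(0 + 2) = (4 + c² - c)*2 = 8 - 2*c + 2*c²)
1/(y(v(2 - 4)) + A(-250, -179)) = 1/((8 - 2*(2 - 4) + 2*(2 - 4)²) + (105 + 2*(-250))) = 1/((8 - 2*(-2) + 2*(-2)²) + (105 - 500)) = 1/((8 + 4 + 2*4) - 395) = 1/((8 + 4 + 8) - 395) = 1/(20 - 395) = 1/(-375) = -1/375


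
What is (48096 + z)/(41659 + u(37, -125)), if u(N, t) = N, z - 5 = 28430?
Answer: 76531/41696 ≈ 1.8355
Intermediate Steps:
z = 28435 (z = 5 + 28430 = 28435)
(48096 + z)/(41659 + u(37, -125)) = (48096 + 28435)/(41659 + 37) = 76531/41696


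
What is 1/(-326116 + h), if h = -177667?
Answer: -1/503783 ≈ -1.9850e-6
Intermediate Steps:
1/(-326116 + h) = 1/(-326116 - 177667) = 1/(-503783) = -1/503783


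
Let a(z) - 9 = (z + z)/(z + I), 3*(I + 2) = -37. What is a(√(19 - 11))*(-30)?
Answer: -475470/1777 + 15480*√2/1777 ≈ -255.25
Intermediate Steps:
I = -43/3 (I = -2 + (⅓)*(-37) = -2 - 37/3 = -43/3 ≈ -14.333)
a(z) = 9 + 2*z/(-43/3 + z) (a(z) = 9 + (z + z)/(z - 43/3) = 9 + (2*z)/(-43/3 + z) = 9 + 2*z/(-43/3 + z))
a(√(19 - 11))*(-30) = (3*(-129 + 11*√(19 - 11))/(-43 + 3*√(19 - 11)))*(-30) = (3*(-129 + 11*√8)/(-43 + 3*√8))*(-30) = (3*(-129 + 11*(2*√2))/(-43 + 3*(2*√2)))*(-30) = (3*(-129 + 22*√2)/(-43 + 6*√2))*(-30) = -90*(-129 + 22*√2)/(-43 + 6*√2)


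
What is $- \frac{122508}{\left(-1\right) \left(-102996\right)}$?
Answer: $- \frac{3403}{2861} \approx -1.1894$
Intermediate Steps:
$- \frac{122508}{\left(-1\right) \left(-102996\right)} = - \frac{122508}{102996} = \left(-122508\right) \frac{1}{102996} = - \frac{3403}{2861}$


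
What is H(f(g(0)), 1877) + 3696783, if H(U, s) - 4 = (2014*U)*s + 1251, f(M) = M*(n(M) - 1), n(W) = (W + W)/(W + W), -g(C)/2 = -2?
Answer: 3698038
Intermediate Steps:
g(C) = 4 (g(C) = -2*(-2) = 4)
n(W) = 1 (n(W) = (2*W)/((2*W)) = (2*W)*(1/(2*W)) = 1)
f(M) = 0 (f(M) = M*(1 - 1) = M*0 = 0)
H(U, s) = 1255 + 2014*U*s (H(U, s) = 4 + ((2014*U)*s + 1251) = 4 + (2014*U*s + 1251) = 4 + (1251 + 2014*U*s) = 1255 + 2014*U*s)
H(f(g(0)), 1877) + 3696783 = (1255 + 2014*0*1877) + 3696783 = (1255 + 0) + 3696783 = 1255 + 3696783 = 3698038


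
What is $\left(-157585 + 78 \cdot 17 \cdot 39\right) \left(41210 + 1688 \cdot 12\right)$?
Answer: $-6507466886$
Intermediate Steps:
$\left(-157585 + 78 \cdot 17 \cdot 39\right) \left(41210 + 1688 \cdot 12\right) = \left(-157585 + 1326 \cdot 39\right) \left(41210 + 20256\right) = \left(-157585 + 51714\right) 61466 = \left(-105871\right) 61466 = -6507466886$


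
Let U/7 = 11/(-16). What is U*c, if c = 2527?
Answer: -194579/16 ≈ -12161.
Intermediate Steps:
U = -77/16 (U = 7*(11/(-16)) = 7*(11*(-1/16)) = 7*(-11/16) = -77/16 ≈ -4.8125)
U*c = -77/16*2527 = -194579/16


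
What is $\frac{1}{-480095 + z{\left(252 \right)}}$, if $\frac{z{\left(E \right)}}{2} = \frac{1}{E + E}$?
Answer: $- \frac{252}{120983939} \approx -2.0829 \cdot 10^{-6}$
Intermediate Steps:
$z{\left(E \right)} = \frac{1}{E}$ ($z{\left(E \right)} = \frac{2}{E + E} = \frac{2}{2 E} = 2 \frac{1}{2 E} = \frac{1}{E}$)
$\frac{1}{-480095 + z{\left(252 \right)}} = \frac{1}{-480095 + \frac{1}{252}} = \frac{1}{- \frac{120983939}{252}} = - \frac{252}{120983939}$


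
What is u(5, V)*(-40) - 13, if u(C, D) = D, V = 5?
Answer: -213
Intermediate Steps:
u(5, V)*(-40) - 13 = 5*(-40) - 13 = -200 - 13 = -213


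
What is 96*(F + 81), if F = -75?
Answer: 576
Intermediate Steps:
96*(F + 81) = 96*(-75 + 81) = 96*6 = 576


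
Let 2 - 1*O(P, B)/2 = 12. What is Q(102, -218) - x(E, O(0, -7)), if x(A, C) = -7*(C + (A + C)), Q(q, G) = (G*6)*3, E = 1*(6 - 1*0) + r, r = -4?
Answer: -4190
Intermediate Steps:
E = 2 (E = 1*(6 - 1*0) - 4 = 1*(6 + 0) - 4 = 1*6 - 4 = 6 - 4 = 2)
Q(q, G) = 18*G (Q(q, G) = (6*G)*3 = 18*G)
O(P, B) = -20 (O(P, B) = 4 - 2*12 = 4 - 24 = -20)
x(A, C) = -14*C - 7*A (x(A, C) = -7*(A + 2*C) = -14*C - 7*A)
Q(102, -218) - x(E, O(0, -7)) = 18*(-218) - (-14*(-20) - 7*2) = -3924 - (280 - 14) = -3924 - 1*266 = -3924 - 266 = -4190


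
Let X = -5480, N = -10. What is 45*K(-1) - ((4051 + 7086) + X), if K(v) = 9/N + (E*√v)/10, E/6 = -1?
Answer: -11395/2 - 27*I ≈ -5697.5 - 27.0*I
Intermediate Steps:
E = -6 (E = 6*(-1) = -6)
K(v) = -9/10 - 3*√v/5 (K(v) = 9/(-10) - 6*√v/10 = 9*(-⅒) - 6*√v*(⅒) = -9/10 - 3*√v/5)
45*K(-1) - ((4051 + 7086) + X) = 45*(-9/10 - 3*I/5) - ((4051 + 7086) - 5480) = 45*(-9/10 - 3*I/5) - (11137 - 5480) = (-81/2 - 27*I) - 1*5657 = (-81/2 - 27*I) - 5657 = -11395/2 - 27*I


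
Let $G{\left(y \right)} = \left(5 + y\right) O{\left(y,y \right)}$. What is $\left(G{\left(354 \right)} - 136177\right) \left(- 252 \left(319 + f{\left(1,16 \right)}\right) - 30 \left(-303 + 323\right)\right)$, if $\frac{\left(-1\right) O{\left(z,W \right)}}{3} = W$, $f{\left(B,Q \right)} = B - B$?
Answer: $41906025780$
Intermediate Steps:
$f{\left(B,Q \right)} = 0$
$O{\left(z,W \right)} = - 3 W$
$G{\left(y \right)} = - 3 y \left(5 + y\right)$ ($G{\left(y \right)} = \left(5 + y\right) \left(- 3 y\right) = - 3 y \left(5 + y\right)$)
$\left(G{\left(354 \right)} - 136177\right) \left(- 252 \left(319 + f{\left(1,16 \right)}\right) - 30 \left(-303 + 323\right)\right) = \left(\left(-3\right) 354 \left(5 + 354\right) - 136177\right) \left(- 252 \left(319 + 0\right) - 30 \left(-303 + 323\right)\right) = \left(\left(-3\right) 354 \cdot 359 - 136177\right) \left(\left(-252\right) 319 - 600\right) = \left(-381258 - 136177\right) \left(-80388 - 600\right) = \left(-517435\right) \left(-80988\right) = 41906025780$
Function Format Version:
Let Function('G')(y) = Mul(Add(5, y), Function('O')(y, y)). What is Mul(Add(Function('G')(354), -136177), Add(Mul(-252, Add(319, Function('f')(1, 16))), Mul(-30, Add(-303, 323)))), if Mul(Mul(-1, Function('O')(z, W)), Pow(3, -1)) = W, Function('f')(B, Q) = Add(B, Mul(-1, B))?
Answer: 41906025780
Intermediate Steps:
Function('f')(B, Q) = 0
Function('O')(z, W) = Mul(-3, W)
Function('G')(y) = Mul(-3, y, Add(5, y)) (Function('G')(y) = Mul(Add(5, y), Mul(-3, y)) = Mul(-3, y, Add(5, y)))
Mul(Add(Function('G')(354), -136177), Add(Mul(-252, Add(319, Function('f')(1, 16))), Mul(-30, Add(-303, 323)))) = Mul(Add(Mul(-3, 354, Add(5, 354)), -136177), Add(Mul(-252, Add(319, 0)), Mul(-30, Add(-303, 323)))) = Mul(Add(Mul(-3, 354, 359), -136177), Add(Mul(-252, 319), Mul(-30, 20))) = Mul(Add(-381258, -136177), Add(-80388, -600)) = Mul(-517435, -80988) = 41906025780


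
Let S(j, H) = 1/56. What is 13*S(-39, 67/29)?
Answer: 13/56 ≈ 0.23214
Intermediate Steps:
S(j, H) = 1/56
13*S(-39, 67/29) = 13*(1/56) = 13/56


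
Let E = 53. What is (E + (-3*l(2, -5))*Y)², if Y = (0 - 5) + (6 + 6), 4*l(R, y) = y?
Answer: 100489/16 ≈ 6280.6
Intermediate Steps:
l(R, y) = y/4
Y = 7 (Y = -5 + 12 = 7)
(E + (-3*l(2, -5))*Y)² = (53 - 3*(-5)/4*7)² = (53 - 3*(-5/4)*7)² = (53 + (15/4)*7)² = (53 + 105/4)² = (317/4)² = 100489/16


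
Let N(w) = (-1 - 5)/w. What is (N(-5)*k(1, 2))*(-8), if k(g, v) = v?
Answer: -96/5 ≈ -19.200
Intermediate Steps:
N(w) = -6/w
(N(-5)*k(1, 2))*(-8) = (-6/(-5)*2)*(-8) = (-6*(-⅕)*2)*(-8) = ((6/5)*2)*(-8) = (12/5)*(-8) = -96/5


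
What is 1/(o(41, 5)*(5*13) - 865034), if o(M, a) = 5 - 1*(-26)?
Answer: -1/863019 ≈ -1.1587e-6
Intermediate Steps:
o(M, a) = 31 (o(M, a) = 5 + 26 = 31)
1/(o(41, 5)*(5*13) - 865034) = 1/(31*(5*13) - 865034) = 1/(31*65 - 865034) = 1/(2015 - 865034) = 1/(-863019) = -1/863019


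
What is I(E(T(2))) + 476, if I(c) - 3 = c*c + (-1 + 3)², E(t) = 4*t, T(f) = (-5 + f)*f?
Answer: 1059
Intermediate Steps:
T(f) = f*(-5 + f)
I(c) = 7 + c² (I(c) = 3 + (c*c + (-1 + 3)²) = 3 + (c² + 2²) = 3 + (c² + 4) = 3 + (4 + c²) = 7 + c²)
I(E(T(2))) + 476 = (7 + (4*(2*(-5 + 2)))²) + 476 = (7 + (4*(2*(-3)))²) + 476 = (7 + (4*(-6))²) + 476 = (7 + (-24)²) + 476 = (7 + 576) + 476 = 583 + 476 = 1059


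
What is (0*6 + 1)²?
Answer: 1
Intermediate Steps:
(0*6 + 1)² = (0 + 1)² = 1² = 1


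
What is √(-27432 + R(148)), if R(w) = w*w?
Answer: 2*I*√1382 ≈ 74.351*I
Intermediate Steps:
R(w) = w²
√(-27432 + R(148)) = √(-27432 + 148²) = √(-27432 + 21904) = √(-5528) = 2*I*√1382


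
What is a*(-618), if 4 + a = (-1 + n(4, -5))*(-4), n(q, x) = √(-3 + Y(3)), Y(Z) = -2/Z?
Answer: 824*I*√33 ≈ 4733.5*I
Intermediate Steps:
n(q, x) = I*√33/3 (n(q, x) = √(-3 - 2/3) = √(-3 - 2*⅓) = √(-3 - ⅔) = √(-11/3) = I*√33/3)
a = -4*I*√33/3 (a = -4 + (-1 + I*√33/3)*(-4) = -4 + (4 - 4*I*√33/3) = -4*I*√33/3 ≈ -7.6594*I)
a*(-618) = -4*I*√33/3*(-618) = 824*I*√33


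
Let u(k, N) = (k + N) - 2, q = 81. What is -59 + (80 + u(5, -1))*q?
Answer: 6583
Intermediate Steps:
u(k, N) = -2 + N + k (u(k, N) = (N + k) - 2 = -2 + N + k)
-59 + (80 + u(5, -1))*q = -59 + (80 + (-2 - 1 + 5))*81 = -59 + (80 + 2)*81 = -59 + 82*81 = -59 + 6642 = 6583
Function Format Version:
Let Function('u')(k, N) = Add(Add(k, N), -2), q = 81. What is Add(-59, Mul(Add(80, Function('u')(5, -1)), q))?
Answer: 6583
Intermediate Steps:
Function('u')(k, N) = Add(-2, N, k) (Function('u')(k, N) = Add(Add(N, k), -2) = Add(-2, N, k))
Add(-59, Mul(Add(80, Function('u')(5, -1)), q)) = Add(-59, Mul(Add(80, Add(-2, -1, 5)), 81)) = Add(-59, Mul(Add(80, 2), 81)) = Add(-59, Mul(82, 81)) = Add(-59, 6642) = 6583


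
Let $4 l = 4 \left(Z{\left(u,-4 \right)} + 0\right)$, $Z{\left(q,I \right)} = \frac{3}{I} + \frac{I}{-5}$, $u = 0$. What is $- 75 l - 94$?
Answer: $- \frac{391}{4} \approx -97.75$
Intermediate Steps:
$Z{\left(q,I \right)} = \frac{3}{I} - \frac{I}{5}$ ($Z{\left(q,I \right)} = \frac{3}{I} + I \left(- \frac{1}{5}\right) = \frac{3}{I} - \frac{I}{5}$)
$l = \frac{1}{20}$ ($l = \frac{4 \left(\left(\frac{3}{-4} - - \frac{4}{5}\right) + 0\right)}{4} = \frac{4 \left(\left(3 \left(- \frac{1}{4}\right) + \frac{4}{5}\right) + 0\right)}{4} = \frac{4 \left(\left(- \frac{3}{4} + \frac{4}{5}\right) + 0\right)}{4} = \frac{4 \left(\frac{1}{20} + 0\right)}{4} = \frac{4 \cdot \frac{1}{20}}{4} = \frac{1}{4} \cdot \frac{1}{5} = \frac{1}{20} \approx 0.05$)
$- 75 l - 94 = \left(-75\right) \frac{1}{20} - 94 = - \frac{15}{4} - 94 = - \frac{391}{4}$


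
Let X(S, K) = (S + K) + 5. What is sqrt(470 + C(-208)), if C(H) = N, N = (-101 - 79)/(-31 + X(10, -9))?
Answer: sqrt(11930)/5 ≈ 21.845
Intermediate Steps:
X(S, K) = 5 + K + S (X(S, K) = (K + S) + 5 = 5 + K + S)
N = 36/5 (N = (-101 - 79)/(-31 + (5 - 9 + 10)) = -180/(-31 + 6) = -180/(-25) = -180*(-1/25) = 36/5 ≈ 7.2000)
C(H) = 36/5
sqrt(470 + C(-208)) = sqrt(470 + 36/5) = sqrt(2386/5) = sqrt(11930)/5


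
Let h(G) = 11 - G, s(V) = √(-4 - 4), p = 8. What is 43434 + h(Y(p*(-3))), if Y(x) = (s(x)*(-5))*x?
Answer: 43445 - 240*I*√2 ≈ 43445.0 - 339.41*I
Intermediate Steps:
s(V) = 2*I*√2 (s(V) = √(-8) = 2*I*√2)
Y(x) = -10*I*x*√2 (Y(x) = ((2*I*√2)*(-5))*x = (-10*I*√2)*x = -10*I*x*√2)
43434 + h(Y(p*(-3))) = 43434 + (11 - (-10)*I*8*(-3)*√2) = 43434 + (11 - (-10)*I*(-24)*√2) = 43434 + (11 - 240*I*√2) = 43445 - 240*I*√2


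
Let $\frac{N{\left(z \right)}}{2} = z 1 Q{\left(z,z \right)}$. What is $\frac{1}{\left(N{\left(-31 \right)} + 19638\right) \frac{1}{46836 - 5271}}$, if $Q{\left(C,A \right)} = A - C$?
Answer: $\frac{13855}{6546} \approx 2.1166$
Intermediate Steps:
$N{\left(z \right)} = 0$ ($N{\left(z \right)} = 2 z 1 \left(z - z\right) = 2 z 0 = 2 \cdot 0 = 0$)
$\frac{1}{\left(N{\left(-31 \right)} + 19638\right) \frac{1}{46836 - 5271}} = \frac{1}{\left(0 + 19638\right) \frac{1}{46836 - 5271}} = \frac{1}{19638 \cdot \frac{1}{41565}} = \frac{1}{\frac{6546}{13855}} = \frac{13855}{6546}$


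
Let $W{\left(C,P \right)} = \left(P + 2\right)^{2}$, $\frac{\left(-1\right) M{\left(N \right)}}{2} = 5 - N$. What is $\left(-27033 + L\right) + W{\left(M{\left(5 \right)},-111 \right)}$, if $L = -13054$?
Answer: $-28206$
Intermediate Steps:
$M{\left(N \right)} = -10 + 2 N$ ($M{\left(N \right)} = - 2 \left(5 - N\right) = -10 + 2 N$)
$W{\left(C,P \right)} = \left(2 + P\right)^{2}$
$\left(-27033 + L\right) + W{\left(M{\left(5 \right)},-111 \right)} = \left(-27033 - 13054\right) + \left(2 - 111\right)^{2} = -40087 + \left(-109\right)^{2} = -40087 + 11881 = -28206$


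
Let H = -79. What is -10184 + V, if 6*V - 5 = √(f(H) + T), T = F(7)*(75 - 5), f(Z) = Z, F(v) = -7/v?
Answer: -61099/6 + I*√149/6 ≈ -10183.0 + 2.0344*I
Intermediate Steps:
T = -70 (T = (-7/7)*(75 - 5) = -7*⅐*70 = -1*70 = -70)
V = ⅚ + I*√149/6 (V = ⅚ + √(-79 - 70)/6 = ⅚ + √(-149)/6 = ⅚ + (I*√149)/6 = ⅚ + I*√149/6 ≈ 0.83333 + 2.0344*I)
-10184 + V = -10184 + (⅚ + I*√149/6) = -61099/6 + I*√149/6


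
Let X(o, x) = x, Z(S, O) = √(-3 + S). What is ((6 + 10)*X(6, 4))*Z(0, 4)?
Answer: 64*I*√3 ≈ 110.85*I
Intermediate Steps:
((6 + 10)*X(6, 4))*Z(0, 4) = ((6 + 10)*4)*√(-3 + 0) = (16*4)*√(-3) = 64*(I*√3) = 64*I*√3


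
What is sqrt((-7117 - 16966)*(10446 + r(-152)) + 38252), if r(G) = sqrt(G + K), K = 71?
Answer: sqrt(-251532766 - 216747*I) ≈ 6.83 - 15860.0*I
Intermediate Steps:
r(G) = sqrt(71 + G) (r(G) = sqrt(G + 71) = sqrt(71 + G))
sqrt((-7117 - 16966)*(10446 + r(-152)) + 38252) = sqrt((-7117 - 16966)*(10446 + sqrt(71 - 152)) + 38252) = sqrt(-24083*(10446 + sqrt(-81)) + 38252) = sqrt(-24083*(10446 + 9*I) + 38252) = sqrt((-251571018 - 216747*I) + 38252) = sqrt(-251532766 - 216747*I)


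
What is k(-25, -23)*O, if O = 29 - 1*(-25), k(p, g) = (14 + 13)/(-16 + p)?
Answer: -1458/41 ≈ -35.561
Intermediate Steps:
k(p, g) = 27/(-16 + p)
O = 54 (O = 29 + 25 = 54)
k(-25, -23)*O = (27/(-16 - 25))*54 = (27/(-41))*54 = (27*(-1/41))*54 = -27/41*54 = -1458/41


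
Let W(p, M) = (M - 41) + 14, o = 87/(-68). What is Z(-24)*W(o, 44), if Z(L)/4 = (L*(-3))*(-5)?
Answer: -24480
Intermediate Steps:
Z(L) = 60*L (Z(L) = 4*((L*(-3))*(-5)) = 4*(-3*L*(-5)) = 4*(15*L) = 60*L)
o = -87/68 (o = 87*(-1/68) = -87/68 ≈ -1.2794)
W(p, M) = -27 + M (W(p, M) = (-41 + M) + 14 = -27 + M)
Z(-24)*W(o, 44) = (60*(-24))*(-27 + 44) = -1440*17 = -24480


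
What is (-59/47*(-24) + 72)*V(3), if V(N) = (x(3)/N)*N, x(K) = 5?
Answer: 24000/47 ≈ 510.64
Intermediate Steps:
V(N) = 5 (V(N) = (5/N)*N = 5)
(-59/47*(-24) + 72)*V(3) = (-59/47*(-24) + 72)*5 = (1416/47 + 72)*5 = (4800/47)*5 = 24000/47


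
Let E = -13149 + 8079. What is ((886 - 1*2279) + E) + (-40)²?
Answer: -4863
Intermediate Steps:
E = -5070
((886 - 1*2279) + E) + (-40)² = ((886 - 1*2279) - 5070) + (-40)² = ((886 - 2279) - 5070) + 1600 = (-1393 - 5070) + 1600 = -6463 + 1600 = -4863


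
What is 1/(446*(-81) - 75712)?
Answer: -1/111838 ≈ -8.9415e-6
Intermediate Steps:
1/(446*(-81) - 75712) = 1/(-36126 - 75712) = 1/(-111838) = -1/111838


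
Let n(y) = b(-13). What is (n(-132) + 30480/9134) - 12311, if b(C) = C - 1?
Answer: -56273035/4567 ≈ -12322.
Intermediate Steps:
b(C) = -1 + C
n(y) = -14 (n(y) = -1 - 13 = -14)
(n(-132) + 30480/9134) - 12311 = (-14 + 30480/9134) - 12311 = (-14 + 30480*(1/9134)) - 12311 = (-14 + 15240/4567) - 12311 = -48698/4567 - 12311 = -56273035/4567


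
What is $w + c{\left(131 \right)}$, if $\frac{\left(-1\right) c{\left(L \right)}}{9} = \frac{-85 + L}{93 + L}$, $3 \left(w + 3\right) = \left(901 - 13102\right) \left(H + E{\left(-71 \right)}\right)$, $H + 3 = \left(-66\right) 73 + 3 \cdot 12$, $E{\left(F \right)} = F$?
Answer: $\frac{2211926881}{112} \approx 1.9749 \cdot 10^{7}$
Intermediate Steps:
$H = -4785$ ($H = -3 + \left(\left(-66\right) 73 + 3 \cdot 12\right) = -3 + \left(-4818 + 36\right) = -3 - 4782 = -4785$)
$w = 19749349$ ($w = -3 + \frac{\left(901 - 13102\right) \left(-4785 - 71\right)}{3} = -3 + \frac{\left(-12201\right) \left(-4856\right)}{3} = -3 + \frac{1}{3} \cdot 59248056 = -3 + 19749352 = 19749349$)
$c{\left(L \right)} = - \frac{9 \left(-85 + L\right)}{93 + L}$ ($c{\left(L \right)} = - 9 \frac{-85 + L}{93 + L} = - \frac{9 \left(-85 + L\right)}{93 + L}$)
$w + c{\left(131 \right)} = 19749349 + \frac{9 \left(85 - 131\right)}{93 + 131} = 19749349 + \frac{9 \left(85 - 131\right)}{224} = 19749349 + 9 \cdot \frac{1}{224} \left(-46\right) = 19749349 - \frac{207}{112} = \frac{2211926881}{112}$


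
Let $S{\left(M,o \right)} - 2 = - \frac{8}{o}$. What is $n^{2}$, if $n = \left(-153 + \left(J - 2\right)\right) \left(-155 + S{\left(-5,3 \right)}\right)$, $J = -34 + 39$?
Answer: $545222500$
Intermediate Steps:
$J = 5$
$S{\left(M,o \right)} = 2 - \frac{8}{o}$
$n = 23350$ ($n = \left(-153 + \left(5 - 2\right)\right) \left(-155 + \left(2 - \frac{8}{3}\right)\right) = \left(-153 + 3\right) \left(-155 + \left(2 - \frac{8}{3}\right)\right) = - 150 \left(-155 + \left(2 - \frac{8}{3}\right)\right) = - 150 \left(-155 - \frac{2}{3}\right) = \left(-150\right) \left(- \frac{467}{3}\right) = 23350$)
$n^{2} = 23350^{2} = 545222500$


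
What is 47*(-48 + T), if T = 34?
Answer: -658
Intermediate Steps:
47*(-48 + T) = 47*(-48 + 34) = 47*(-14) = -658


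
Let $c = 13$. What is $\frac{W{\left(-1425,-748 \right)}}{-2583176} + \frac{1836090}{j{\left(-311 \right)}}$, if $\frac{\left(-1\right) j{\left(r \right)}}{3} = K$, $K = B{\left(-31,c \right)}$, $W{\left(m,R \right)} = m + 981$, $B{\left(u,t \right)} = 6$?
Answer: $- \frac{65874216859}{645794} \approx -1.0201 \cdot 10^{5}$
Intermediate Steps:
$W{\left(m,R \right)} = 981 + m$
$K = 6$
$j{\left(r \right)} = -18$ ($j{\left(r \right)} = \left(-3\right) 6 = -18$)
$\frac{W{\left(-1425,-748 \right)}}{-2583176} + \frac{1836090}{j{\left(-311 \right)}} = \frac{981 - 1425}{-2583176} + \frac{1836090}{-18} = \left(-444\right) \left(- \frac{1}{2583176}\right) + 1836090 \left(- \frac{1}{18}\right) = \frac{111}{645794} - 102005 = - \frac{65874216859}{645794}$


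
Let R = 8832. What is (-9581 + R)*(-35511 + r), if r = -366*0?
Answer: 26597739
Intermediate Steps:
r = 0
(-9581 + R)*(-35511 + r) = (-9581 + 8832)*(-35511 + 0) = -749*(-35511) = 26597739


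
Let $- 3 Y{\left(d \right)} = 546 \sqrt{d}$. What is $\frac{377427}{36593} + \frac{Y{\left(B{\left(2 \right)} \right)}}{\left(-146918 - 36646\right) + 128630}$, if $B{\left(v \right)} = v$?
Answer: $\frac{377427}{36593} + \frac{91 \sqrt{2}}{27467} \approx 10.319$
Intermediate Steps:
$Y{\left(d \right)} = - 182 \sqrt{d}$ ($Y{\left(d \right)} = - \frac{546 \sqrt{d}}{3} = - 182 \sqrt{d}$)
$\frac{377427}{36593} + \frac{Y{\left(B{\left(2 \right)} \right)}}{\left(-146918 - 36646\right) + 128630} = \frac{377427}{36593} + \frac{\left(-182\right) \sqrt{2}}{\left(-146918 - 36646\right) + 128630} = 377427 \cdot \frac{1}{36593} + \frac{\left(-182\right) \sqrt{2}}{-183564 + 128630} = \frac{377427}{36593} + \frac{\left(-182\right) \sqrt{2}}{-54934} = \frac{377427}{36593} + - 182 \sqrt{2} \left(- \frac{1}{54934}\right) = \frac{377427}{36593} + \frac{91 \sqrt{2}}{27467}$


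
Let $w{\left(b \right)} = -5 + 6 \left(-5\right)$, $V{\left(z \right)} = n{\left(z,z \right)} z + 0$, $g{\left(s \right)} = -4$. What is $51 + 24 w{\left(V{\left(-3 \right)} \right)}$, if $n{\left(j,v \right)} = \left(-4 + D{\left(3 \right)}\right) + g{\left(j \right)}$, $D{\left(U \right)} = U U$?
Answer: $-789$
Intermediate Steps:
$D{\left(U \right)} = U^{2}$
$n{\left(j,v \right)} = 1$ ($n{\left(j,v \right)} = \left(-4 + 3^{2}\right) - 4 = \left(-4 + 9\right) - 4 = 5 - 4 = 1$)
$V{\left(z \right)} = z$ ($V{\left(z \right)} = 1 z + 0 = z + 0 = z$)
$w{\left(b \right)} = -35$ ($w{\left(b \right)} = -5 - 30 = -35$)
$51 + 24 w{\left(V{\left(-3 \right)} \right)} = 51 + 24 \left(-35\right) = 51 - 840 = -789$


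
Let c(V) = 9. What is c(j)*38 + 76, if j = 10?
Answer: 418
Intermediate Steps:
c(j)*38 + 76 = 9*38 + 76 = 342 + 76 = 418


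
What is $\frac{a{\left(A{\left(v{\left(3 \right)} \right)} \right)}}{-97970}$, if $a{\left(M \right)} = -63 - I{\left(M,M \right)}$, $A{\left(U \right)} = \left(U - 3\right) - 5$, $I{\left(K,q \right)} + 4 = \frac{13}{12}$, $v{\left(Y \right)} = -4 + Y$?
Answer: $\frac{721}{1175640} \approx 0.00061328$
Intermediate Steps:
$I{\left(K,q \right)} = - \frac{35}{12}$ ($I{\left(K,q \right)} = -4 + \frac{13}{12} = - \frac{35}{12}$)
$A{\left(U \right)} = -8 + U$ ($A{\left(U \right)} = \left(-3 + U\right) - 5 = -8 + U$)
$a{\left(M \right)} = - \frac{721}{12}$ ($a{\left(M \right)} = -63 - - \frac{35}{12} = -63 + \frac{35}{12} = - \frac{721}{12}$)
$\frac{a{\left(A{\left(v{\left(3 \right)} \right)} \right)}}{-97970} = - \frac{721}{12 \left(-97970\right)} = \left(- \frac{721}{12}\right) \left(- \frac{1}{97970}\right) = \frac{721}{1175640}$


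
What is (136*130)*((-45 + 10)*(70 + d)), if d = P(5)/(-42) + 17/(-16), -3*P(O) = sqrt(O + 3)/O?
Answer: -42658525 - 17680*sqrt(2)/9 ≈ -4.2661e+7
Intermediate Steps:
P(O) = -sqrt(3 + O)/(3*O) (P(O) = -sqrt(O + 3)/(3*O) = -sqrt(3 + O)/(3*O))
d = -17/16 + sqrt(2)/315 (d = -1/3*sqrt(3 + 5)/5/(-42) + 17/(-16) = -1/3*1/5*sqrt(8)*(-1/42) + 17*(-1/16) = -1/3*1/5*2*sqrt(2)*(-1/42) - 17/16 = -2*sqrt(2)/15*(-1/42) - 17/16 = sqrt(2)/315 - 17/16 = -17/16 + sqrt(2)/315 ≈ -1.0580)
(136*130)*((-45 + 10)*(70 + d)) = (136*130)*((-45 + 10)*(70 + (-17/16 + sqrt(2)/315))) = 17680*(-35*(1103/16 + sqrt(2)/315)) = 17680*(-38605/16 - sqrt(2)/9) = -42658525 - 17680*sqrt(2)/9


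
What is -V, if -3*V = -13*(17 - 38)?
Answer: 91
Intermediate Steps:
V = -91 (V = -(-13)*(17 - 38)/3 = -(-13)*(-21)/3 = -⅓*273 = -91)
-V = -1*(-91) = 91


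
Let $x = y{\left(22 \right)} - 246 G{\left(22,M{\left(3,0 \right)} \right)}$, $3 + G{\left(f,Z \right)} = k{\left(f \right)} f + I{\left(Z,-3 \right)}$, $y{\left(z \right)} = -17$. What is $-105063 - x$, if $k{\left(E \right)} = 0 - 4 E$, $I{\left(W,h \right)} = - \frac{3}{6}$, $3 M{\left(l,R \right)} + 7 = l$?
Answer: $-582163$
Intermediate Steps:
$M{\left(l,R \right)} = - \frac{7}{3} + \frac{l}{3}$
$I{\left(W,h \right)} = - \frac{1}{2}$ ($I{\left(W,h \right)} = \left(-3\right) \frac{1}{6} = - \frac{1}{2}$)
$k{\left(E \right)} = - 4 E$
$G{\left(f,Z \right)} = - \frac{7}{2} - 4 f^{2}$ ($G{\left(f,Z \right)} = -3 + \left(- 4 f f - \frac{1}{2}\right) = -3 - \left(\frac{1}{2} + 4 f^{2}\right) = - \frac{7}{2} - 4 f^{2}$)
$x = 477100$ ($x = -17 - 246 \left(- \frac{7}{2} - 4 \cdot 22^{2}\right) = -17 - 246 \left(- \frac{7}{2} - 1936\right) = -17 - -477117 = -17 + 477117 = 477100$)
$-105063 - x = -105063 - 477100 = -582163$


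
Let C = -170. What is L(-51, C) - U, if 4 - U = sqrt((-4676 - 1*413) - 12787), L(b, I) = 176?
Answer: 172 + 2*I*sqrt(4469) ≈ 172.0 + 133.7*I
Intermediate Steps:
U = 4 - 2*I*sqrt(4469) (U = 4 - sqrt((-4676 - 1*413) - 12787) = 4 - sqrt((-4676 - 413) - 12787) = 4 - sqrt(-5089 - 12787) = 4 - sqrt(-17876) = 4 - 2*I*sqrt(4469) ≈ 4.0 - 133.7*I)
L(-51, C) - U = 176 - (4 - 2*I*sqrt(4469)) = 176 + (-4 + 2*I*sqrt(4469)) = 172 + 2*I*sqrt(4469)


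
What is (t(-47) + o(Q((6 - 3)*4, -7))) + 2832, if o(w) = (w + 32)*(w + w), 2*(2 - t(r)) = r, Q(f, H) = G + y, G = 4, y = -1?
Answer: 6135/2 ≈ 3067.5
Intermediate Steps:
Q(f, H) = 3 (Q(f, H) = 4 - 1 = 3)
t(r) = 2 - r/2
o(w) = 2*w*(32 + w) (o(w) = (32 + w)*(2*w) = 2*w*(32 + w))
(t(-47) + o(Q((6 - 3)*4, -7))) + 2832 = ((2 - 1/2*(-47)) + 2*3*(32 + 3)) + 2832 = ((2 + 47/2) + 2*3*35) + 2832 = (51/2 + 210) + 2832 = 471/2 + 2832 = 6135/2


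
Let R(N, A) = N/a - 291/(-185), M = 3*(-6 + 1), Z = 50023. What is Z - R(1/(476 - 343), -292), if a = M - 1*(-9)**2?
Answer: 118154612537/2362080 ≈ 50021.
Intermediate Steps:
M = -15 (M = 3*(-5) = -15)
a = -96 (a = -15 - 1*(-9)**2 = -15 - 1*81 = -15 - 81 = -96)
R(N, A) = 291/185 - N/96 (R(N, A) = N/(-96) - 291/(-185) = N*(-1/96) - 291*(-1/185) = -N/96 + 291/185 = 291/185 - N/96)
Z - R(1/(476 - 343), -292) = 50023 - (291/185 - 1/(96*(476 - 343))) = 50023 - (291/185 - 1/96/133) = 50023 - (291/185 - 1/96*1/133) = 50023 - (291/185 - 1/12768) = 50023 - 1*3715303/2362080 = 50023 - 3715303/2362080 = 118154612537/2362080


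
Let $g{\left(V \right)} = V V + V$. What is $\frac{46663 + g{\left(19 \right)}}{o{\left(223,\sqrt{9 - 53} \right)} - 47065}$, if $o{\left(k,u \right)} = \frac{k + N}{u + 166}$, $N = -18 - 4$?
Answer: $\frac{94086 \left(- \sqrt{11} + 83 i\right)}{- 7812589 i + 94130 \sqrt{11}} \approx -0.99956 + 1.026 \cdot 10^{-6} i$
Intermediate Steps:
$g{\left(V \right)} = V + V^{2}$ ($g{\left(V \right)} = V^{2} + V = V + V^{2}$)
$N = -22$
$o{\left(k,u \right)} = \frac{-22 + k}{166 + u}$ ($o{\left(k,u \right)} = \frac{k - 22}{u + 166} = \frac{-22 + k}{166 + u}$)
$\frac{46663 + g{\left(19 \right)}}{o{\left(223,\sqrt{9 - 53} \right)} - 47065} = \frac{46663 + 19 \left(1 + 19\right)}{\frac{-22 + 223}{166 + \sqrt{9 - 53}} - 47065} = \frac{46663 + 19 \cdot 20}{\frac{1}{166 + \sqrt{-44}} \cdot 201 - 47065} = \frac{46663 + 380}{\frac{1}{166 + 2 i \sqrt{11}} \cdot 201 - 47065} = \frac{47043}{\frac{201}{166 + 2 i \sqrt{11}} - 47065} = \frac{47043}{-47065 + \frac{201}{166 + 2 i \sqrt{11}}}$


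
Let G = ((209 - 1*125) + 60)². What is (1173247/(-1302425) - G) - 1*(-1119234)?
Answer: 1430710084403/1302425 ≈ 1.0985e+6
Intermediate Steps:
G = 20736 (G = ((209 - 125) + 60)² = (84 + 60)² = 144² = 20736)
(1173247/(-1302425) - G) - 1*(-1119234) = (1173247/(-1302425) - 1*20736) - 1*(-1119234) = (1173247*(-1/1302425) - 20736) + 1119234 = (-1173247/1302425 - 20736) + 1119234 = -27008258047/1302425 + 1119234 = 1430710084403/1302425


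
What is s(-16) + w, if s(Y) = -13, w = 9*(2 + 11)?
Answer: 104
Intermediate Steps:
w = 117 (w = 9*13 = 117)
s(-16) + w = -13 + 117 = 104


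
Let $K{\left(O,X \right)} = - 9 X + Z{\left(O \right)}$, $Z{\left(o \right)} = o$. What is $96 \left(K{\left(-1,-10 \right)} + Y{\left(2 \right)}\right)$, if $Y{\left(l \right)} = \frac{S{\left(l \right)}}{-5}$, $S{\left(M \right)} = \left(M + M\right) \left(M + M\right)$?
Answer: $\frac{41184}{5} \approx 8236.8$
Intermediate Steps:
$S{\left(M \right)} = 4 M^{2}$ ($S{\left(M \right)} = 2 M 2 M = 4 M^{2}$)
$Y{\left(l \right)} = - \frac{4 l^{2}}{5}$ ($Y{\left(l \right)} = \frac{4 l^{2}}{-5} = 4 l^{2} \left(- \frac{1}{5}\right) = - \frac{4 l^{2}}{5}$)
$K{\left(O,X \right)} = O - 9 X$ ($K{\left(O,X \right)} = - 9 X + O = O - 9 X$)
$96 \left(K{\left(-1,-10 \right)} + Y{\left(2 \right)}\right) = 96 \left(\left(-1 - -90\right) - \frac{4 \cdot 2^{2}}{5}\right) = 96 \left(\left(-1 + 90\right) - \frac{16}{5}\right) = 96 \left(89 - \frac{16}{5}\right) = 96 \cdot \frac{429}{5} = \frac{41184}{5}$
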